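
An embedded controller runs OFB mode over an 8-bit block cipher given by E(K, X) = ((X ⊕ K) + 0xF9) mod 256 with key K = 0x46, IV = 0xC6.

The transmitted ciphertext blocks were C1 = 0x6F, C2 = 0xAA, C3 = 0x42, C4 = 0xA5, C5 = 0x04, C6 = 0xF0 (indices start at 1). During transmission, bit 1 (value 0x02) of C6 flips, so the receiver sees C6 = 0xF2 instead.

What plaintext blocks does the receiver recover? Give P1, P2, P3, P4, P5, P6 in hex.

P1 = 0x16, P2 = 0x92, P3 = 0x35, P4 = 0x8F, P5 = 0x61, P6 = 0xEE

OFB decryption: S_i = E(K, S_{i−1}) with S_{0} = IV; P_i = C_i ⊕ S_i.
Only C6 changed, to 0xF2. In OFB, a change in C_i flips the same bit in P_i only; the keystream is unaffected. Decrypting the received ciphertext:
P1: S = E(K, 0xC6) = 0x79; 0x6F ⊕ 0x79 = 0x16.
P2: S = E(K, 0x79) = 0x38; 0xAA ⊕ 0x38 = 0x92.
P3: S = E(K, 0x38) = 0x77; 0x42 ⊕ 0x77 = 0x35.
P4: S = E(K, 0x77) = 0x2A; 0xA5 ⊕ 0x2A = 0x8F.
P5: S = E(K, 0x2A) = 0x65; 0x04 ⊕ 0x65 = 0x61.
P6: S = E(K, 0x65) = 0x1C; 0xF2 ⊕ 0x1C = 0xEE.
Blocks that differ from the original plaintext: P6.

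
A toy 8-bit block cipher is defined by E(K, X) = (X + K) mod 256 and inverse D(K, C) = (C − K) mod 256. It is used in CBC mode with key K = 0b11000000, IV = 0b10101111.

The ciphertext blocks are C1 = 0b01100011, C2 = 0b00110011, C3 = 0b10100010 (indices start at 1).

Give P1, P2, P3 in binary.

CBC decryption: P_i = D(K, C_i) ⊕ C_{i−1}, with C_{0} = IV.
P1: D(K, 0b01100011) = 0b10100011; 0b10100011 ⊕ 0b10101111 = 0b00001100.
P2: D(K, 0b00110011) = 0b01110011; 0b01110011 ⊕ 0b01100011 = 0b00010000.
P3: D(K, 0b10100010) = 0b11100010; 0b11100010 ⊕ 0b00110011 = 0b11010001.

P1 = 0b00001100, P2 = 0b00010000, P3 = 0b11010001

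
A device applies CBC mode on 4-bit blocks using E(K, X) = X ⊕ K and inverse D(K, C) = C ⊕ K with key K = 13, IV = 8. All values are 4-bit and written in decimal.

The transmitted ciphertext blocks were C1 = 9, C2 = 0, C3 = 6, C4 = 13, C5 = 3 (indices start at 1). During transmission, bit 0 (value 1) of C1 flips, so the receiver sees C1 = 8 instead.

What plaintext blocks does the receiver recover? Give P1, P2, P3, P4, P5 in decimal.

P1 = 13, P2 = 5, P3 = 11, P4 = 6, P5 = 3

CBC decryption: P_i = D(K, C_i) ⊕ C_{i−1}, with C_{0} = IV.
Only C1 changed, to 8. In CBC, a change in C_i garbles P_i and flips the same bit in P_{i+1}. Decrypting the received ciphertext:
P1: D(K, 8) = 5; 5 ⊕ 8 = 13.
P2: D(K, 0) = 13; 13 ⊕ 8 = 5.
P3: D(K, 6) = 11; 11 ⊕ 0 = 11.
P4: D(K, 13) = 0; 0 ⊕ 6 = 6.
P5: D(K, 3) = 14; 14 ⊕ 13 = 3.
Blocks that differ from the original plaintext: P1, P2.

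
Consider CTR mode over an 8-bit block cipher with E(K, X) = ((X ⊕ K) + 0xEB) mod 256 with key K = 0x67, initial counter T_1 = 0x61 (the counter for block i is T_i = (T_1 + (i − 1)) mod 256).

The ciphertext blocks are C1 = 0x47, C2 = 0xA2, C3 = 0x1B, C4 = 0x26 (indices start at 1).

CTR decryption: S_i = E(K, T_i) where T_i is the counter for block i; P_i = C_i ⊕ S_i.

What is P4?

P4 = 0xC8

P4: T = 0x64, S = E(K, T) = 0xEE; 0x26 ⊕ 0xEE = 0xC8.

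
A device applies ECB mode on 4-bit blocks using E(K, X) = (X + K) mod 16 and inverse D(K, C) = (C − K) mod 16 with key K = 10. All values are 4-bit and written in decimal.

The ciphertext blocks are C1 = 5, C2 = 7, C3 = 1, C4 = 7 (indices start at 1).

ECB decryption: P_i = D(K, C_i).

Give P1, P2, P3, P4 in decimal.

P1: D(K, 5) = 11.
P2: D(K, 7) = 13.
P3: D(K, 1) = 7.
P4: D(K, 7) = 13.

P1 = 11, P2 = 13, P3 = 7, P4 = 13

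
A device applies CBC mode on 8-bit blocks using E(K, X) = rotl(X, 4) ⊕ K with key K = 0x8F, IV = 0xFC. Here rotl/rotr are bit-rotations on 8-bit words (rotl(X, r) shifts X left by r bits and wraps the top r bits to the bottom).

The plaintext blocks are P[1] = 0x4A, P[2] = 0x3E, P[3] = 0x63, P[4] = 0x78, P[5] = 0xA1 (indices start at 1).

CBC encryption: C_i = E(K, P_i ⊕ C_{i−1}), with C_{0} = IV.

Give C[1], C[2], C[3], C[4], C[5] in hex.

C[1] = 0xE4, C[2] = 0x22, C[3] = 0x9B, C[4] = 0xB1, C[5] = 0x8E

C[1]: P[1] ⊕ 0xFC = 0xB6; E(K, 0xB6) = 0xE4.
C[2]: P[2] ⊕ 0xE4 = 0xDA; E(K, 0xDA) = 0x22.
C[3]: P[3] ⊕ 0x22 = 0x41; E(K, 0x41) = 0x9B.
C[4]: P[4] ⊕ 0x9B = 0xE3; E(K, 0xE3) = 0xB1.
C[5]: P[5] ⊕ 0xB1 = 0x10; E(K, 0x10) = 0x8E.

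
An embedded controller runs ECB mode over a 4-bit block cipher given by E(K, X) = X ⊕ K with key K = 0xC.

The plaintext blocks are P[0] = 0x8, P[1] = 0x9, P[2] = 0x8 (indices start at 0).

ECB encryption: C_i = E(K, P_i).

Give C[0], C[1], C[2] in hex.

C[0] = 0x4, C[1] = 0x5, C[2] = 0x4

C[0]: E(K, 0x8) = 0x4.
C[1]: E(K, 0x9) = 0x5.
C[2]: E(K, 0x8) = 0x4.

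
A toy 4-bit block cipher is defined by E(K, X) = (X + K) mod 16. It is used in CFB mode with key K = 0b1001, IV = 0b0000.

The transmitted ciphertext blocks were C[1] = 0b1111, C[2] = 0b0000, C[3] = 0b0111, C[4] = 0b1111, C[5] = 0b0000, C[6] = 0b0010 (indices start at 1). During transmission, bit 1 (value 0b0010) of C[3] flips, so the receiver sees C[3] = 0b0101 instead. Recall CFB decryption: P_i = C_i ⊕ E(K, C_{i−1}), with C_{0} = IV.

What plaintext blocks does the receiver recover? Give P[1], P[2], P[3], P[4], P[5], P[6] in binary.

P[1] = 0b0110, P[2] = 0b1000, P[3] = 0b1100, P[4] = 0b0001, P[5] = 0b1000, P[6] = 0b1011

Only C[3] changed, to 0b0101. In CFB, a change in C_i flips the same bit in P_i and garbles P_{i+1}. Decrypting the received ciphertext:
P[1]: E(K, 0b0000) = 0b1001; 0b1111 ⊕ 0b1001 = 0b0110.
P[2]: E(K, 0b1111) = 0b1000; 0b0000 ⊕ 0b1000 = 0b1000.
P[3]: E(K, 0b0000) = 0b1001; 0b0101 ⊕ 0b1001 = 0b1100.
P[4]: E(K, 0b0101) = 0b1110; 0b1111 ⊕ 0b1110 = 0b0001.
P[5]: E(K, 0b1111) = 0b1000; 0b0000 ⊕ 0b1000 = 0b1000.
P[6]: E(K, 0b0000) = 0b1001; 0b0010 ⊕ 0b1001 = 0b1011.
Blocks that differ from the original plaintext: P[3], P[4].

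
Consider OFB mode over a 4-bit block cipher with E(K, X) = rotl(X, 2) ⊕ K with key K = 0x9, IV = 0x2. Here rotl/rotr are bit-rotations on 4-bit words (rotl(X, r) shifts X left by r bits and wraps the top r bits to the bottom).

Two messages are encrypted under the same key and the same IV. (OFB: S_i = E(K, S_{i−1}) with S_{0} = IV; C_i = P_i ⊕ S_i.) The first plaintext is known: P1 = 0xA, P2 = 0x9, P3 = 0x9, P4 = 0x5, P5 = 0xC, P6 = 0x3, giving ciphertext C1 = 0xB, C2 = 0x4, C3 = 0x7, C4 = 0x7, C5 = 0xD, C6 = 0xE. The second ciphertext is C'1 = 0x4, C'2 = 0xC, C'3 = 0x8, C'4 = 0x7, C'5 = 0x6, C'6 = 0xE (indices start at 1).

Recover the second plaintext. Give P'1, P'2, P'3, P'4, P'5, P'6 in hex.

In OFB with a reused IV, both messages share the same keystream S_i, so C_i ⊕ C'_i = P_i ⊕ P'_i and thus P'_i = P_i ⊕ C_i ⊕ C'_i.
P'1: 0xA ⊕ 0xB ⊕ 0x4 = 0x5.
P'2: 0x9 ⊕ 0x4 ⊕ 0xC = 0x1.
P'3: 0x9 ⊕ 0x7 ⊕ 0x8 = 0x6.
P'4: 0x5 ⊕ 0x7 ⊕ 0x7 = 0x5.
P'5: 0xC ⊕ 0xD ⊕ 0x6 = 0x7.
P'6: 0x3 ⊕ 0xE ⊕ 0xE = 0x3.

P'1 = 0x5, P'2 = 0x1, P'3 = 0x6, P'4 = 0x5, P'5 = 0x7, P'6 = 0x3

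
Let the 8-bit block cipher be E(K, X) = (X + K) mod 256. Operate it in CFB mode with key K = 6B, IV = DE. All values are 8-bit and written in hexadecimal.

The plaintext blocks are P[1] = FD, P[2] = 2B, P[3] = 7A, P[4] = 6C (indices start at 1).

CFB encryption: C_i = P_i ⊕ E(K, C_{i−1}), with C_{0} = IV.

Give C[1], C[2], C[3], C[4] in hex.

C[1] = B4, C[2] = 34, C[3] = E5, C[4] = 3C

C[1]: E(K, DE) = 49; FD ⊕ 49 = B4.
C[2]: E(K, B4) = 1F; 2B ⊕ 1F = 34.
C[3]: E(K, 34) = 9F; 7A ⊕ 9F = E5.
C[4]: E(K, E5) = 50; 6C ⊕ 50 = 3C.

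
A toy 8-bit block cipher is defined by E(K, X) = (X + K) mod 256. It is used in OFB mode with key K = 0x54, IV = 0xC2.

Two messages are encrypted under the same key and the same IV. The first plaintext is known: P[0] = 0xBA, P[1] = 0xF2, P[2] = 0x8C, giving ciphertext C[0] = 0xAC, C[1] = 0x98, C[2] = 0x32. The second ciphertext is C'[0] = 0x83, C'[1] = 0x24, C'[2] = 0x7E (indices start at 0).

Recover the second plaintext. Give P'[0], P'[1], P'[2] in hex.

P'[0] = 0x95, P'[1] = 0x4E, P'[2] = 0xC0

In OFB with a reused IV, both messages share the same keystream S_i, so C_i ⊕ C'_i = P_i ⊕ P'_i and thus P'_i = P_i ⊕ C_i ⊕ C'_i.
P'[0]: 0xBA ⊕ 0xAC ⊕ 0x83 = 0x95.
P'[1]: 0xF2 ⊕ 0x98 ⊕ 0x24 = 0x4E.
P'[2]: 0x8C ⊕ 0x32 ⊕ 0x7E = 0xC0.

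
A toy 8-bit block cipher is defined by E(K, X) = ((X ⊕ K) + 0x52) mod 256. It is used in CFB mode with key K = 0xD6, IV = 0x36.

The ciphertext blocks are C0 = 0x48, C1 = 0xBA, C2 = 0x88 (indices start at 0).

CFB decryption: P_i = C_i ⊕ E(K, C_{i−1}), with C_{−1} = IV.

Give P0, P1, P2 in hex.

P0: E(K, 0x36) = 0x32; 0x48 ⊕ 0x32 = 0x7A.
P1: E(K, 0x48) = 0xF0; 0xBA ⊕ 0xF0 = 0x4A.
P2: E(K, 0xBA) = 0xBE; 0x88 ⊕ 0xBE = 0x36.

P0 = 0x7A, P1 = 0x4A, P2 = 0x36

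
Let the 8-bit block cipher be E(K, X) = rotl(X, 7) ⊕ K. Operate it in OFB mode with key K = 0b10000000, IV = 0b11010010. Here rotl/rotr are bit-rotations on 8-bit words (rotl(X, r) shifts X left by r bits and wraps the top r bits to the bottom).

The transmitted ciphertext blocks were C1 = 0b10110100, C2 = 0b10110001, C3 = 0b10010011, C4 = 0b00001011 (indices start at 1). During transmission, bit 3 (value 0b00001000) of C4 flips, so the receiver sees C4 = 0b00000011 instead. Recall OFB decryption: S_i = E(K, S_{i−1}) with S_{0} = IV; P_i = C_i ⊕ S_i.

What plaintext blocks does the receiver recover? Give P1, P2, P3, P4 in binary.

P1 = 0b01011101, P2 = 0b11000101, P3 = 0b00101001, P4 = 0b11011110

Only C4 changed, to 0b00000011. In OFB, a change in C_i flips the same bit in P_i only; the keystream is unaffected. Decrypting the received ciphertext:
P1: S = E(K, 0b11010010) = 0b11101001; 0b10110100 ⊕ 0b11101001 = 0b01011101.
P2: S = E(K, 0b11101001) = 0b01110100; 0b10110001 ⊕ 0b01110100 = 0b11000101.
P3: S = E(K, 0b01110100) = 0b10111010; 0b10010011 ⊕ 0b10111010 = 0b00101001.
P4: S = E(K, 0b10111010) = 0b11011101; 0b00000011 ⊕ 0b11011101 = 0b11011110.
Blocks that differ from the original plaintext: P4.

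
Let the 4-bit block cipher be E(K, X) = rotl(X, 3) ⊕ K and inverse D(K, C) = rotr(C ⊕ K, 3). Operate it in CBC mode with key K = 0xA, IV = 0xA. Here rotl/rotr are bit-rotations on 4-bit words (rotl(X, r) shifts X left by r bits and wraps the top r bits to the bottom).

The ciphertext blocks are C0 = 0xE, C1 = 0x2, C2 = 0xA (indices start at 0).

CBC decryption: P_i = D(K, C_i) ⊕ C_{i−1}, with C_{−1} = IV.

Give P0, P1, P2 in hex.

P0 = 0x2, P1 = 0xF, P2 = 0x2

P0: D(K, 0xE) = 0x8; 0x8 ⊕ 0xA = 0x2.
P1: D(K, 0x2) = 0x1; 0x1 ⊕ 0xE = 0xF.
P2: D(K, 0xA) = 0x0; 0x0 ⊕ 0x2 = 0x2.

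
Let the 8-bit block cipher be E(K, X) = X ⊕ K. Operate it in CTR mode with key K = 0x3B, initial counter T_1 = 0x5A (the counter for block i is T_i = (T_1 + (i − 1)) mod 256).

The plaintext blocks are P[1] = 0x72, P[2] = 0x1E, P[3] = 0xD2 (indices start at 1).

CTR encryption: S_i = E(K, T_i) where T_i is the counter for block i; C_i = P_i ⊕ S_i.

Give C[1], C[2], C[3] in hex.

C[1]: T = 0x5A, S = E(K, T) = 0x61; 0x72 ⊕ 0x61 = 0x13.
C[2]: T = 0x5B, S = E(K, T) = 0x60; 0x1E ⊕ 0x60 = 0x7E.
C[3]: T = 0x5C, S = E(K, T) = 0x67; 0xD2 ⊕ 0x67 = 0xB5.

C[1] = 0x13, C[2] = 0x7E, C[3] = 0xB5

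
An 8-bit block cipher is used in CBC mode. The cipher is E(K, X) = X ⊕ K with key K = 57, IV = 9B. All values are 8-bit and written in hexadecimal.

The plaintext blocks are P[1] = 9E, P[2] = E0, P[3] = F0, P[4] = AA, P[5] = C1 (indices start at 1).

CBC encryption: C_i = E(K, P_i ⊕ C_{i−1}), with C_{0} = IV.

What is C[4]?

C[1]: P[1] ⊕ 9B = 05; E(K, 05) = 52.
C[2]: P[2] ⊕ 52 = B2; E(K, B2) = E5.
C[3]: P[3] ⊕ E5 = 15; E(K, 15) = 42.
C[4]: P[4] ⊕ 42 = E8; E(K, E8) = BF.

C[4] = BF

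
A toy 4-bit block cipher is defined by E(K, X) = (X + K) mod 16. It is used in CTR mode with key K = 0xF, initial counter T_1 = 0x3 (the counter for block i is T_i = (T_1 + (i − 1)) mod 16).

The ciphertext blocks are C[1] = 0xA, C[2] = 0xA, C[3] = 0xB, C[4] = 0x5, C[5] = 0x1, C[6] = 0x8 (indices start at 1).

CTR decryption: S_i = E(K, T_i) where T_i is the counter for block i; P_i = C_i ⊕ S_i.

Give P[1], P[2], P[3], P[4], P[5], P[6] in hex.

P[1]: T = 0x3, S = E(K, T) = 0x2; 0xA ⊕ 0x2 = 0x8.
P[2]: T = 0x4, S = E(K, T) = 0x3; 0xA ⊕ 0x3 = 0x9.
P[3]: T = 0x5, S = E(K, T) = 0x4; 0xB ⊕ 0x4 = 0xF.
P[4]: T = 0x6, S = E(K, T) = 0x5; 0x5 ⊕ 0x5 = 0x0.
P[5]: T = 0x7, S = E(K, T) = 0x6; 0x1 ⊕ 0x6 = 0x7.
P[6]: T = 0x8, S = E(K, T) = 0x7; 0x8 ⊕ 0x7 = 0xF.

P[1] = 0x8, P[2] = 0x9, P[3] = 0xF, P[4] = 0x0, P[5] = 0x7, P[6] = 0xF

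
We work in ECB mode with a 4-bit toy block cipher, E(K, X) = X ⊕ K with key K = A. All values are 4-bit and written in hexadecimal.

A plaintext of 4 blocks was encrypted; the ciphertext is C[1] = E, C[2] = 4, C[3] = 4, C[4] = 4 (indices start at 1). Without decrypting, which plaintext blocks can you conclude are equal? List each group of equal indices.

P[2] = P[3] = P[4]

ECB encrypts each block independently with the same key, so equal ciphertext blocks imply equal plaintext blocks.
C[2] = C[3] = C[4] = 4, so P[2] = P[3] = P[4].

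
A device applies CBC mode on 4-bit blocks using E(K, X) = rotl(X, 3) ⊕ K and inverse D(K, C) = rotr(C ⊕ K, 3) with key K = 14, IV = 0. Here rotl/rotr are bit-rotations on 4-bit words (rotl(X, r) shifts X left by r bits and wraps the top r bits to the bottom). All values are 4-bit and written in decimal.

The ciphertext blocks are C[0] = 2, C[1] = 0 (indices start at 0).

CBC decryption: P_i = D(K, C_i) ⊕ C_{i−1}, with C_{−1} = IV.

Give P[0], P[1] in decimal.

P[0]: D(K, 2) = 9; 9 ⊕ 0 = 9.
P[1]: D(K, 0) = 13; 13 ⊕ 2 = 15.

P[0] = 9, P[1] = 15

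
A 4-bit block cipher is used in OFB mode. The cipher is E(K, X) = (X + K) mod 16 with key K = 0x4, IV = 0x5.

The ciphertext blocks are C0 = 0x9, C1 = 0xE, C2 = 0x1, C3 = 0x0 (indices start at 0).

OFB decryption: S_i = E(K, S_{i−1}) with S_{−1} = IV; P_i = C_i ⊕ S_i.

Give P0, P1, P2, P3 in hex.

P0 = 0x0, P1 = 0x3, P2 = 0x0, P3 = 0x5

P0: S = E(K, 0x5) = 0x9; 0x9 ⊕ 0x9 = 0x0.
P1: S = E(K, 0x9) = 0xD; 0xE ⊕ 0xD = 0x3.
P2: S = E(K, 0xD) = 0x1; 0x1 ⊕ 0x1 = 0x0.
P3: S = E(K, 0x1) = 0x5; 0x0 ⊕ 0x5 = 0x5.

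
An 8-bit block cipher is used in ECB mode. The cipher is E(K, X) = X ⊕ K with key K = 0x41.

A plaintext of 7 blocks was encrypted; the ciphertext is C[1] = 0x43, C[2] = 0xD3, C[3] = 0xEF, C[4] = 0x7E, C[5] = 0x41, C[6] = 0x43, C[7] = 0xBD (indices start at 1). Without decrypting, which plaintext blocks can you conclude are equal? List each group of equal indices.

P[1] = P[6]

ECB encrypts each block independently with the same key, so equal ciphertext blocks imply equal plaintext blocks.
C[1] = C[6] = 0x43, so P[1] = P[6].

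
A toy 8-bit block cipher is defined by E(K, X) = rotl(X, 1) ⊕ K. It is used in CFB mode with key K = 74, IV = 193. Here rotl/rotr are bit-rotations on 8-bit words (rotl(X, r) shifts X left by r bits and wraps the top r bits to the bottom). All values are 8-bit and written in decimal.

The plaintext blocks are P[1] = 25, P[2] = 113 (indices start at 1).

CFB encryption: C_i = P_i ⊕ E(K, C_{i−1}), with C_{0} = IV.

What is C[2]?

C[2] = 154

C[1]: E(K, 193) = 201; 25 ⊕ 201 = 208.
C[2]: E(K, 208) = 235; 113 ⊕ 235 = 154.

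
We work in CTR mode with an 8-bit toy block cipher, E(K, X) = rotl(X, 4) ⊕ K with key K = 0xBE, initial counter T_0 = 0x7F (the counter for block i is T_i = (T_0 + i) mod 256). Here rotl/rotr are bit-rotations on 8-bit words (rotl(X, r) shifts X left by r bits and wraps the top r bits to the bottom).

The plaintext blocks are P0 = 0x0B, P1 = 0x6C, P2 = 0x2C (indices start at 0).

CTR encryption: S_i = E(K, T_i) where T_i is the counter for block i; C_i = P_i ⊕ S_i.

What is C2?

C2 = 0x8A

C0: T = 0x7F, S = E(K, T) = 0x49; 0x0B ⊕ 0x49 = 0x42.
C1: T = 0x80, S = E(K, T) = 0xB6; 0x6C ⊕ 0xB6 = 0xDA.
C2: T = 0x81, S = E(K, T) = 0xA6; 0x2C ⊕ 0xA6 = 0x8A.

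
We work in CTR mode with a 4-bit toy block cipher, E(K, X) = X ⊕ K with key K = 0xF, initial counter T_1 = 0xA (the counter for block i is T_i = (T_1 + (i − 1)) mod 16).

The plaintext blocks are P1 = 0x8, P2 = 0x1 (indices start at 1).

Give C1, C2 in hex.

CTR encryption: S_i = E(K, T_i) where T_i is the counter for block i; C_i = P_i ⊕ S_i.
C1: T = 0xA, S = E(K, T) = 0x5; 0x8 ⊕ 0x5 = 0xD.
C2: T = 0xB, S = E(K, T) = 0x4; 0x1 ⊕ 0x4 = 0x5.

C1 = 0xD, C2 = 0x5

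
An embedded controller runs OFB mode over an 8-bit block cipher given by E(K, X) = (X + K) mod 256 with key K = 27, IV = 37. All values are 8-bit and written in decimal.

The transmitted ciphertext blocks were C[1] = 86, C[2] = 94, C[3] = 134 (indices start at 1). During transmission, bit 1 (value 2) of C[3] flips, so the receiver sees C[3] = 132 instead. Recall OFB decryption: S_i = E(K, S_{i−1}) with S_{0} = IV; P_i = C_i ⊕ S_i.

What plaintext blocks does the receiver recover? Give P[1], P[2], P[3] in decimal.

P[1] = 22, P[2] = 5, P[3] = 242

Only C[3] changed, to 132. In OFB, a change in C_i flips the same bit in P_i only; the keystream is unaffected. Decrypting the received ciphertext:
P[1]: S = E(K, 37) = 64; 86 ⊕ 64 = 22.
P[2]: S = E(K, 64) = 91; 94 ⊕ 91 = 5.
P[3]: S = E(K, 91) = 118; 132 ⊕ 118 = 242.
Blocks that differ from the original plaintext: P[3].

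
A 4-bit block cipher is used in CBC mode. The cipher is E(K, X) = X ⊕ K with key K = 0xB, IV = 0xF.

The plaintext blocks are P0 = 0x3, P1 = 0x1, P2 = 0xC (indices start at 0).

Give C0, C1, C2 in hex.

CBC encryption: C_i = E(K, P_i ⊕ C_{i−1}), with C_{−1} = IV.
C0: P0 ⊕ 0xF = 0xC; E(K, 0xC) = 0x7.
C1: P1 ⊕ 0x7 = 0x6; E(K, 0x6) = 0xD.
C2: P2 ⊕ 0xD = 0x1; E(K, 0x1) = 0xA.

C0 = 0x7, C1 = 0xD, C2 = 0xA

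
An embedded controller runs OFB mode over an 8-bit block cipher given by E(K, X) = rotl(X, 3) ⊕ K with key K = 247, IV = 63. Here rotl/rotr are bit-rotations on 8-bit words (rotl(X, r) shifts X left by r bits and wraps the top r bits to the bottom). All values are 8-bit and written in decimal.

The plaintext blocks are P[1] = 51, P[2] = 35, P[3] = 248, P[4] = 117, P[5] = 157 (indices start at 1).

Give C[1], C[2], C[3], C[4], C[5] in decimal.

OFB encryption: S_i = E(K, S_{i−1}) with S_{0} = IV; C_i = P_i ⊕ S_i.
C[1]: S = E(K, 63) = 14; 51 ⊕ 14 = 61.
C[2]: S = E(K, 14) = 135; 35 ⊕ 135 = 164.
C[3]: S = E(K, 135) = 203; 248 ⊕ 203 = 51.
C[4]: S = E(K, 203) = 169; 117 ⊕ 169 = 220.
C[5]: S = E(K, 169) = 186; 157 ⊕ 186 = 39.

C[1] = 61, C[2] = 164, C[3] = 51, C[4] = 220, C[5] = 39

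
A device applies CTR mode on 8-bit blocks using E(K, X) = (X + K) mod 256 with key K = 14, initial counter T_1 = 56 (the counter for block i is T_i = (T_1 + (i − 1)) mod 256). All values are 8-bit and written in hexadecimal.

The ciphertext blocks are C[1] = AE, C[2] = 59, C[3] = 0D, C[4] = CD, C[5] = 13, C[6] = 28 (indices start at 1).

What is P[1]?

P[1] = C4

CTR decryption: S_i = E(K, T_i) where T_i is the counter for block i; P_i = C_i ⊕ S_i.
P[1]: T = 56, S = E(K, T) = 6A; AE ⊕ 6A = C4.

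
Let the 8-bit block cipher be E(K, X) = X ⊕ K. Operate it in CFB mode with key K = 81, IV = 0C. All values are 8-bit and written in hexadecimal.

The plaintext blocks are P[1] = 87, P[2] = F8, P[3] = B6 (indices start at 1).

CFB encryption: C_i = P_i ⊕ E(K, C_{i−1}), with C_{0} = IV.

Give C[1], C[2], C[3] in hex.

C[1]: E(K, 0C) = 8D; 87 ⊕ 8D = 0A.
C[2]: E(K, 0A) = 8B; F8 ⊕ 8B = 73.
C[3]: E(K, 73) = F2; B6 ⊕ F2 = 44.

C[1] = 0A, C[2] = 73, C[3] = 44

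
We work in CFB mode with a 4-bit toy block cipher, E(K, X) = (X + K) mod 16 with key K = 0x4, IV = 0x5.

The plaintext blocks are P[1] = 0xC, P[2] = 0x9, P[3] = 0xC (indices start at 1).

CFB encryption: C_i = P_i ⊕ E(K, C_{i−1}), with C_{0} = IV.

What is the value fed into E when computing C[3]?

C[1]: E(K, 0x5) = 0x9; 0xC ⊕ 0x9 = 0x5.
C[2]: E(K, 0x5) = 0x9; 0x9 ⊕ 0x9 = 0x0.
C[3]: E(K, 0x0) = 0x4; 0xC ⊕ 0x4 = 0x8.
So the input to E for block [3] is 0x0.

0x0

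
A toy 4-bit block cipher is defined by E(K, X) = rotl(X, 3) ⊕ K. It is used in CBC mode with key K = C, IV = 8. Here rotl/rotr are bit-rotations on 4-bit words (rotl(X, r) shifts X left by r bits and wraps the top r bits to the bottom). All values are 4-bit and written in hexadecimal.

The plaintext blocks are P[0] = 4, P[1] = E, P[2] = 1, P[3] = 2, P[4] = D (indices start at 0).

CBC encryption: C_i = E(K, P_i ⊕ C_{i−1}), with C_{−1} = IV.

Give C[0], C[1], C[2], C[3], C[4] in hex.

C[0]: P[0] ⊕ 8 = C; E(K, C) = A.
C[1]: P[1] ⊕ A = 4; E(K, 4) = E.
C[2]: P[2] ⊕ E = F; E(K, F) = 3.
C[3]: P[3] ⊕ 3 = 1; E(K, 1) = 4.
C[4]: P[4] ⊕ 4 = 9; E(K, 9) = 0.

C[0] = A, C[1] = E, C[2] = 3, C[3] = 4, C[4] = 0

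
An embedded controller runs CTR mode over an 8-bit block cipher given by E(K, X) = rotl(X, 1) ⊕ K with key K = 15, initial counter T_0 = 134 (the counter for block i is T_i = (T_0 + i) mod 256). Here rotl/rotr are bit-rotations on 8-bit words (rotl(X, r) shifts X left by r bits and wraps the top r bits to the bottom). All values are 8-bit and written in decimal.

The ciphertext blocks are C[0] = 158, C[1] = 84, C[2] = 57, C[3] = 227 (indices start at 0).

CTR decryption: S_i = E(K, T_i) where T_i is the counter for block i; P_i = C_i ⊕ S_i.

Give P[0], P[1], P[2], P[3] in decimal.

P[0]: T = 134, S = E(K, T) = 2; 158 ⊕ 2 = 156.
P[1]: T = 135, S = E(K, T) = 0; 84 ⊕ 0 = 84.
P[2]: T = 136, S = E(K, T) = 30; 57 ⊕ 30 = 39.
P[3]: T = 137, S = E(K, T) = 28; 227 ⊕ 28 = 255.

P[0] = 156, P[1] = 84, P[2] = 39, P[3] = 255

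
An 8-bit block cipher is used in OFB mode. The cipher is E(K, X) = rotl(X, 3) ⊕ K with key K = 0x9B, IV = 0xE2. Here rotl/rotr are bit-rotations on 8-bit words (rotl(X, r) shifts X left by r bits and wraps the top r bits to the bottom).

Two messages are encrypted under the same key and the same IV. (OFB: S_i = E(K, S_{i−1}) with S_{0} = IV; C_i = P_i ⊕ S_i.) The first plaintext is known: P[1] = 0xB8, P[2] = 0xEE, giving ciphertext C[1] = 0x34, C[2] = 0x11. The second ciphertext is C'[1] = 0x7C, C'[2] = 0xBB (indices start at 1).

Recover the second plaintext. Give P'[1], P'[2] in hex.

P'[1] = 0xF0, P'[2] = 0x44

In OFB with a reused IV, both messages share the same keystream S_i, so C_i ⊕ C'_i = P_i ⊕ P'_i and thus P'_i = P_i ⊕ C_i ⊕ C'_i.
P'[1]: 0xB8 ⊕ 0x34 ⊕ 0x7C = 0xF0.
P'[2]: 0xEE ⊕ 0x11 ⊕ 0xBB = 0x44.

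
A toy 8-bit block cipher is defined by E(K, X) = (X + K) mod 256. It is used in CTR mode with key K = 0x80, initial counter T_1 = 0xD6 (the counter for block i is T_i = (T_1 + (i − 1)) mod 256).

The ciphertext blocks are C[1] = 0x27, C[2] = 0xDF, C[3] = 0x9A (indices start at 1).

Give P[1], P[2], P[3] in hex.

CTR decryption: S_i = E(K, T_i) where T_i is the counter for block i; P_i = C_i ⊕ S_i.
P[1]: T = 0xD6, S = E(K, T) = 0x56; 0x27 ⊕ 0x56 = 0x71.
P[2]: T = 0xD7, S = E(K, T) = 0x57; 0xDF ⊕ 0x57 = 0x88.
P[3]: T = 0xD8, S = E(K, T) = 0x58; 0x9A ⊕ 0x58 = 0xC2.

P[1] = 0x71, P[2] = 0x88, P[3] = 0xC2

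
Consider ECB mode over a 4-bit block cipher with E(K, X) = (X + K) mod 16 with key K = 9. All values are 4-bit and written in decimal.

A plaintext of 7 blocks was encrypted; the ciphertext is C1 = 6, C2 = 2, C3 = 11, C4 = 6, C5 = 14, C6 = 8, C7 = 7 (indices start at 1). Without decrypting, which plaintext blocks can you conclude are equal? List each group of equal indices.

ECB encrypts each block independently with the same key, so equal ciphertext blocks imply equal plaintext blocks.
C1 = C4 = 6, so P1 = P4.

P1 = P4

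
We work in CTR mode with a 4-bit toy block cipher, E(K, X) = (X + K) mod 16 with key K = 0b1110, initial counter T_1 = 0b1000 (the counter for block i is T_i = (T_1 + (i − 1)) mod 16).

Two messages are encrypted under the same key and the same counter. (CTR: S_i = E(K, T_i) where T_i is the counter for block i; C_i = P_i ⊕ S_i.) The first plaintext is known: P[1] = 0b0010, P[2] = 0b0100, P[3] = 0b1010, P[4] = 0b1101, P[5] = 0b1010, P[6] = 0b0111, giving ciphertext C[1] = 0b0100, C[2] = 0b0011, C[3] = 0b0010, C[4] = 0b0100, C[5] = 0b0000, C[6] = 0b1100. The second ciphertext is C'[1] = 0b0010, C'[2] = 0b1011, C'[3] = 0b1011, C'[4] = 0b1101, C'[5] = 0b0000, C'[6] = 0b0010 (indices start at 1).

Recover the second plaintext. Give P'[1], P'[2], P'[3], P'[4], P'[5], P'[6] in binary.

P'[1] = 0b0100, P'[2] = 0b1100, P'[3] = 0b0011, P'[4] = 0b0100, P'[5] = 0b1010, P'[6] = 0b1001

In CTR with a reused counter, both messages share the same keystream S_i, so C_i ⊕ C'_i = P_i ⊕ P'_i and thus P'_i = P_i ⊕ C_i ⊕ C'_i.
P'[1]: 0b0010 ⊕ 0b0100 ⊕ 0b0010 = 0b0100.
P'[2]: 0b0100 ⊕ 0b0011 ⊕ 0b1011 = 0b1100.
P'[3]: 0b1010 ⊕ 0b0010 ⊕ 0b1011 = 0b0011.
P'[4]: 0b1101 ⊕ 0b0100 ⊕ 0b1101 = 0b0100.
P'[5]: 0b1010 ⊕ 0b0000 ⊕ 0b0000 = 0b1010.
P'[6]: 0b0111 ⊕ 0b1100 ⊕ 0b0010 = 0b1001.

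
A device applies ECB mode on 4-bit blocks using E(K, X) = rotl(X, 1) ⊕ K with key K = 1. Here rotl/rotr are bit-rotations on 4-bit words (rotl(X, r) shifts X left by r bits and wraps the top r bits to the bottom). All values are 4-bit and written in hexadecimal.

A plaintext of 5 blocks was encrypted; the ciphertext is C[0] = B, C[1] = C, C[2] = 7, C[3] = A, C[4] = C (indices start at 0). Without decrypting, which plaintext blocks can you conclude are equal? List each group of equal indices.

ECB encrypts each block independently with the same key, so equal ciphertext blocks imply equal plaintext blocks.
C[1] = C[4] = C, so P[1] = P[4].

P[1] = P[4]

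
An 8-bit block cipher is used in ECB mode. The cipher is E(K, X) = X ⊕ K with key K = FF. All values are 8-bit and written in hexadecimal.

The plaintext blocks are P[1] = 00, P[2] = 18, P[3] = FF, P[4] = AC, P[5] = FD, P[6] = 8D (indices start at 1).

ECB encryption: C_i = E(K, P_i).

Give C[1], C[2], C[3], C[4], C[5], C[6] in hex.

C[1] = FF, C[2] = E7, C[3] = 00, C[4] = 53, C[5] = 02, C[6] = 72

C[1]: E(K, 00) = FF.
C[2]: E(K, 18) = E7.
C[3]: E(K, FF) = 00.
C[4]: E(K, AC) = 53.
C[5]: E(K, FD) = 02.
C[6]: E(K, 8D) = 72.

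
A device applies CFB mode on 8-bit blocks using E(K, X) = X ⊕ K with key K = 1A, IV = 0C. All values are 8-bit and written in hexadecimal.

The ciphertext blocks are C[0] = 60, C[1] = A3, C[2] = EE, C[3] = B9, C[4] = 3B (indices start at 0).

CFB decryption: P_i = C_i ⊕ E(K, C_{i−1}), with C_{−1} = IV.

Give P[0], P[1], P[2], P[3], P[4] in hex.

P[0]: E(K, 0C) = 16; 60 ⊕ 16 = 76.
P[1]: E(K, 60) = 7A; A3 ⊕ 7A = D9.
P[2]: E(K, A3) = B9; EE ⊕ B9 = 57.
P[3]: E(K, EE) = F4; B9 ⊕ F4 = 4D.
P[4]: E(K, B9) = A3; 3B ⊕ A3 = 98.

P[0] = 76, P[1] = D9, P[2] = 57, P[3] = 4D, P[4] = 98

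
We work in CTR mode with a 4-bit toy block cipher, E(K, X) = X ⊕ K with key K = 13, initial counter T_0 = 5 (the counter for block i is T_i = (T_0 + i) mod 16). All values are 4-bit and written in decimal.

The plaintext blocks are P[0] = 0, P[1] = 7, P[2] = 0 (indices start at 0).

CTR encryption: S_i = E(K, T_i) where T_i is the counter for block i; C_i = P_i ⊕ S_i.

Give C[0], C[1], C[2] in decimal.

C[0]: T = 5, S = E(K, T) = 8; 0 ⊕ 8 = 8.
C[1]: T = 6, S = E(K, T) = 11; 7 ⊕ 11 = 12.
C[2]: T = 7, S = E(K, T) = 10; 0 ⊕ 10 = 10.

C[0] = 8, C[1] = 12, C[2] = 10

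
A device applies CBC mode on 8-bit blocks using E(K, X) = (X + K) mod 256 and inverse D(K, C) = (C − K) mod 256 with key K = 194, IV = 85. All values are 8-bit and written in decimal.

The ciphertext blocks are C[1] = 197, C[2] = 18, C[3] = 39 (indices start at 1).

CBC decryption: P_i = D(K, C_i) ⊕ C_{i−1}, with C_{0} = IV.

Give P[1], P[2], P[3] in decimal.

P[1]: D(K, 197) = 3; 3 ⊕ 85 = 86.
P[2]: D(K, 18) = 80; 80 ⊕ 197 = 149.
P[3]: D(K, 39) = 101; 101 ⊕ 18 = 119.

P[1] = 86, P[2] = 149, P[3] = 119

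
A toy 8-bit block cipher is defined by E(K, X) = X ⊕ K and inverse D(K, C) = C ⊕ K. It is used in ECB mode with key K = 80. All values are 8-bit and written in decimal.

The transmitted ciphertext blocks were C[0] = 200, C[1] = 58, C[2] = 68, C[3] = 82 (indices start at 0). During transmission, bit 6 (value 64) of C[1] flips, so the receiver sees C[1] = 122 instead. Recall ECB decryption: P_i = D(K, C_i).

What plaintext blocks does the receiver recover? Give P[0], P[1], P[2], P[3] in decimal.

P[0] = 152, P[1] = 42, P[2] = 20, P[3] = 2

Only C[1] changed, to 122. In ECB, a change in C_i affects only P_i. Decrypting the received ciphertext:
P[0]: D(K, 200) = 152.
P[1]: D(K, 122) = 42.
P[2]: D(K, 68) = 20.
P[3]: D(K, 82) = 2.
Blocks that differ from the original plaintext: P[1].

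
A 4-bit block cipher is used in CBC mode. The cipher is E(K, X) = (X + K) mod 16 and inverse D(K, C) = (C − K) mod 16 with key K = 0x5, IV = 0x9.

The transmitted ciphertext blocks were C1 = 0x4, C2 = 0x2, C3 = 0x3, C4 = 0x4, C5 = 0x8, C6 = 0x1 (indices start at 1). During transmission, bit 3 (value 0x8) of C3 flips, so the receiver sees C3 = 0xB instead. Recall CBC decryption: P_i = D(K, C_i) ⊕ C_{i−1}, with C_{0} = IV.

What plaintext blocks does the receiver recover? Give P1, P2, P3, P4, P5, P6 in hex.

Only C3 changed, to 0xB. In CBC, a change in C_i garbles P_i and flips the same bit in P_{i+1}. Decrypting the received ciphertext:
P1: D(K, 0x4) = 0xF; 0xF ⊕ 0x9 = 0x6.
P2: D(K, 0x2) = 0xD; 0xD ⊕ 0x4 = 0x9.
P3: D(K, 0xB) = 0x6; 0x6 ⊕ 0x2 = 0x4.
P4: D(K, 0x4) = 0xF; 0xF ⊕ 0xB = 0x4.
P5: D(K, 0x8) = 0x3; 0x3 ⊕ 0x4 = 0x7.
P6: D(K, 0x1) = 0xC; 0xC ⊕ 0x8 = 0x4.
Blocks that differ from the original plaintext: P3, P4.

P1 = 0x6, P2 = 0x9, P3 = 0x4, P4 = 0x4, P5 = 0x7, P6 = 0x4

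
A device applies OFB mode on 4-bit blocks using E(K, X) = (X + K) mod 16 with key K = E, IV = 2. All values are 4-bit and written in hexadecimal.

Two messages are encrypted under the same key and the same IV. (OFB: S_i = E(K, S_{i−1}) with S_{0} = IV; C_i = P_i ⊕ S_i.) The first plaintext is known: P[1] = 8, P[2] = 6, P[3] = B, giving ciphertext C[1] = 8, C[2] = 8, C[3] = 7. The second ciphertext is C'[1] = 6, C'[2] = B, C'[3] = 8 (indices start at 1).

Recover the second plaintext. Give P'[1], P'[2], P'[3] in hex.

In OFB with a reused IV, both messages share the same keystream S_i, so C_i ⊕ C'_i = P_i ⊕ P'_i and thus P'_i = P_i ⊕ C_i ⊕ C'_i.
P'[1]: 8 ⊕ 8 ⊕ 6 = 6.
P'[2]: 6 ⊕ 8 ⊕ B = 5.
P'[3]: B ⊕ 7 ⊕ 8 = 4.

P'[1] = 6, P'[2] = 5, P'[3] = 4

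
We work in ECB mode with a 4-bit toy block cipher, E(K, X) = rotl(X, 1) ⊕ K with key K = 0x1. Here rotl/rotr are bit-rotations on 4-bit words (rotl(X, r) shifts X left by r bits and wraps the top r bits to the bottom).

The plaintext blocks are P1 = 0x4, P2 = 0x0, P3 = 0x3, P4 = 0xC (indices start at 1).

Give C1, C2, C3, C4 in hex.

C1 = 0x9, C2 = 0x1, C3 = 0x7, C4 = 0x8

ECB encryption: C_i = E(K, P_i).
C1: E(K, 0x4) = 0x9.
C2: E(K, 0x0) = 0x1.
C3: E(K, 0x3) = 0x7.
C4: E(K, 0xC) = 0x8.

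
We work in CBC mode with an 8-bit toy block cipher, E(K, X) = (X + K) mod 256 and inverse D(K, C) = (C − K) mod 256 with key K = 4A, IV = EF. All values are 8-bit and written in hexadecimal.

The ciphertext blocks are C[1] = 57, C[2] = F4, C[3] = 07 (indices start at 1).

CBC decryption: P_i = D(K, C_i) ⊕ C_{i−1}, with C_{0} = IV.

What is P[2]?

P[2] = FD

P[2]: D(K, F4) = AA; AA ⊕ 57 = FD.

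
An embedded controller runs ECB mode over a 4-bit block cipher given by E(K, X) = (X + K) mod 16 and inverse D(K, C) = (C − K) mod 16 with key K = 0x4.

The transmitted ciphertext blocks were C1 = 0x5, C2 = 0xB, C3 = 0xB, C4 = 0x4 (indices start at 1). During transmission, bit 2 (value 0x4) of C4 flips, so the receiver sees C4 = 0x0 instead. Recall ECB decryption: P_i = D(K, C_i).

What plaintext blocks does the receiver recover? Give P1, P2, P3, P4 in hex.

Only C4 changed, to 0x0. In ECB, a change in C_i affects only P_i. Decrypting the received ciphertext:
P1: D(K, 0x5) = 0x1.
P2: D(K, 0xB) = 0x7.
P3: D(K, 0xB) = 0x7.
P4: D(K, 0x0) = 0xC.
Blocks that differ from the original plaintext: P4.

P1 = 0x1, P2 = 0x7, P3 = 0x7, P4 = 0xC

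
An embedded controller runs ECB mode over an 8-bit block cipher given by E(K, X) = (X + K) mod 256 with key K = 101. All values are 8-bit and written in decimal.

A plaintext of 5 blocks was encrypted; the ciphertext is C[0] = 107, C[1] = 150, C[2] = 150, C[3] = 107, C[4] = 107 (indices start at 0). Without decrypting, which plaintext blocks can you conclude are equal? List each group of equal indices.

P[0] = P[3] = P[4]; P[1] = P[2]

ECB encrypts each block independently with the same key, so equal ciphertext blocks imply equal plaintext blocks.
C[0] = C[3] = C[4] = 107, so P[0] = P[3] = P[4].
C[1] = C[2] = 150, so P[1] = P[2].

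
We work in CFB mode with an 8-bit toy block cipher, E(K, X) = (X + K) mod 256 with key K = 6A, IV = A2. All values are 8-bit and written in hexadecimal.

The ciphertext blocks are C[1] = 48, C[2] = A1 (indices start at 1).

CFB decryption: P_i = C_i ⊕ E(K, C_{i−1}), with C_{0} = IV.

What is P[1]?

P[1]: E(K, A2) = 0C; 48 ⊕ 0C = 44.

P[1] = 44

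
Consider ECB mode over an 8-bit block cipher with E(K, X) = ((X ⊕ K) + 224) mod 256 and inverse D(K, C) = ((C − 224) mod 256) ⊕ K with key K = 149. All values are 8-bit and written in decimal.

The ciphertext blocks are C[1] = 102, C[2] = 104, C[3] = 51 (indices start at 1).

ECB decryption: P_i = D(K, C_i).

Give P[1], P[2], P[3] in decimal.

P[1]: D(K, 102) = 19.
P[2]: D(K, 104) = 29.
P[3]: D(K, 51) = 198.

P[1] = 19, P[2] = 29, P[3] = 198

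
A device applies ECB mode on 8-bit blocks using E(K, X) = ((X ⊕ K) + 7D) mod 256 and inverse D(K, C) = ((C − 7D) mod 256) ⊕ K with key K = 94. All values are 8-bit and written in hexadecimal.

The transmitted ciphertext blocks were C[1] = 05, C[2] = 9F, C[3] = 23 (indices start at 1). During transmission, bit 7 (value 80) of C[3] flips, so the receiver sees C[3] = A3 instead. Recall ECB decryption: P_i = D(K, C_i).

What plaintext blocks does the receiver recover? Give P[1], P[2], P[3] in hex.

Only C[3] changed, to A3. In ECB, a change in C_i affects only P_i. Decrypting the received ciphertext:
P[1]: D(K, 05) = 1C.
P[2]: D(K, 9F) = B6.
P[3]: D(K, A3) = B2.
Blocks that differ from the original plaintext: P[3].

P[1] = 1C, P[2] = B6, P[3] = B2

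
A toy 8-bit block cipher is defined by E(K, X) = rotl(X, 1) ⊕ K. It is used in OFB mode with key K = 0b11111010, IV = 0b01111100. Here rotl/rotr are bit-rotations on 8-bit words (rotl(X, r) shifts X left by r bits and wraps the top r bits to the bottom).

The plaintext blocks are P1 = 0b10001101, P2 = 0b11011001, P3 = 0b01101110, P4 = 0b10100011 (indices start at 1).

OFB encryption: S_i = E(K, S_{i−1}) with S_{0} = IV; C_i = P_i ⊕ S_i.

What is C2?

C1: S = E(K, 0b01111100) = 0b00000010; 0b10001101 ⊕ 0b00000010 = 0b10001111.
C2: S = E(K, 0b00000010) = 0b11111110; 0b11011001 ⊕ 0b11111110 = 0b00100111.

C2 = 0b00100111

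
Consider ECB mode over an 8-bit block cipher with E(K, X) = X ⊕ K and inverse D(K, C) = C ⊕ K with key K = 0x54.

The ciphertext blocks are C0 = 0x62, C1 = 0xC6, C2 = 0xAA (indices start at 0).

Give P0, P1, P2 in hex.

P0 = 0x36, P1 = 0x92, P2 = 0xFE

ECB decryption: P_i = D(K, C_i).
P0: D(K, 0x62) = 0x36.
P1: D(K, 0xC6) = 0x92.
P2: D(K, 0xAA) = 0xFE.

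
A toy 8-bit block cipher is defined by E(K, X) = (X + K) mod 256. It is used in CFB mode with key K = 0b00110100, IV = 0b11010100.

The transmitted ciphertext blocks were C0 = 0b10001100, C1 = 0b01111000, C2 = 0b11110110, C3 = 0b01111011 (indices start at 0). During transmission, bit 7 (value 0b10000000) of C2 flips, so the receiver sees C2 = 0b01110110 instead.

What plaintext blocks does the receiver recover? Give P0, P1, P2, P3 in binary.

P0 = 0b10000100, P1 = 0b10111000, P2 = 0b11011010, P3 = 0b11010001

CFB decryption: P_i = C_i ⊕ E(K, C_{i−1}), with C_{−1} = IV.
Only C2 changed, to 0b01110110. In CFB, a change in C_i flips the same bit in P_i and garbles P_{i+1}. Decrypting the received ciphertext:
P0: E(K, 0b11010100) = 0b00001000; 0b10001100 ⊕ 0b00001000 = 0b10000100.
P1: E(K, 0b10001100) = 0b11000000; 0b01111000 ⊕ 0b11000000 = 0b10111000.
P2: E(K, 0b01111000) = 0b10101100; 0b01110110 ⊕ 0b10101100 = 0b11011010.
P3: E(K, 0b01110110) = 0b10101010; 0b01111011 ⊕ 0b10101010 = 0b11010001.
Blocks that differ from the original plaintext: P2, P3.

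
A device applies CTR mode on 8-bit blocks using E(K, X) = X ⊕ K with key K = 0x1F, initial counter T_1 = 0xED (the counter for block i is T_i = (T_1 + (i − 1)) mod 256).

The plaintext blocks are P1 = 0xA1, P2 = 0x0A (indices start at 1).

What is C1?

C1 = 0x53

CTR encryption: S_i = E(K, T_i) where T_i is the counter for block i; C_i = P_i ⊕ S_i.
C1: T = 0xED, S = E(K, T) = 0xF2; 0xA1 ⊕ 0xF2 = 0x53.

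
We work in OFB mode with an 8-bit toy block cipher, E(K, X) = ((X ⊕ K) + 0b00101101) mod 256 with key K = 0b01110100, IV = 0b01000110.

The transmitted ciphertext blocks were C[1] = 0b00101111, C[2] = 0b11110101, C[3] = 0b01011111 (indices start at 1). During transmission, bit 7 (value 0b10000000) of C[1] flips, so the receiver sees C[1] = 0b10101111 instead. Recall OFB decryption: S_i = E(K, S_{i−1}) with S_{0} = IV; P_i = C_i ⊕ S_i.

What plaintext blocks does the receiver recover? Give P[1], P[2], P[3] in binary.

Only C[1] changed, to 0b10101111. In OFB, a change in C_i flips the same bit in P_i only; the keystream is unaffected. Decrypting the received ciphertext:
P[1]: S = E(K, 0b01000110) = 0b01011111; 0b10101111 ⊕ 0b01011111 = 0b11110000.
P[2]: S = E(K, 0b01011111) = 0b01011000; 0b11110101 ⊕ 0b01011000 = 0b10101101.
P[3]: S = E(K, 0b01011000) = 0b01011001; 0b01011111 ⊕ 0b01011001 = 0b00000110.
Blocks that differ from the original plaintext: P[1].

P[1] = 0b11110000, P[2] = 0b10101101, P[3] = 0b00000110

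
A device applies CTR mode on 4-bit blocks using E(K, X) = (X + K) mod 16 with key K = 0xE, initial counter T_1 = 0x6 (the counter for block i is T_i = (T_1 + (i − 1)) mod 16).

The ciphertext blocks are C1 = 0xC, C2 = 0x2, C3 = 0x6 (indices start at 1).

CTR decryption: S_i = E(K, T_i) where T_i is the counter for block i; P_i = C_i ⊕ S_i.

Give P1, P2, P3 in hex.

P1: T = 0x6, S = E(K, T) = 0x4; 0xC ⊕ 0x4 = 0x8.
P2: T = 0x7, S = E(K, T) = 0x5; 0x2 ⊕ 0x5 = 0x7.
P3: T = 0x8, S = E(K, T) = 0x6; 0x6 ⊕ 0x6 = 0x0.

P1 = 0x8, P2 = 0x7, P3 = 0x0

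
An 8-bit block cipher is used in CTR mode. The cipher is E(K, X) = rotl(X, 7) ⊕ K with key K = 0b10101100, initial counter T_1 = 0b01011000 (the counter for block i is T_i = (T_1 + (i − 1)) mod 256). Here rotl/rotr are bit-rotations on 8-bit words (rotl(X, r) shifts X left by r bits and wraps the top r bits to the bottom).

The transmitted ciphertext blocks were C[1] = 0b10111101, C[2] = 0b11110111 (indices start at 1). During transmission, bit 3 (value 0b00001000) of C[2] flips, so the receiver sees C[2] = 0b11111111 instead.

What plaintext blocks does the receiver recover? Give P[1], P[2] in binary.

CTR decryption: S_i = E(K, T_i) where T_i is the counter for block i; P_i = C_i ⊕ S_i.
Only C[2] changed, to 0b11111111. In CTR, a change in C_i flips the same bit in P_i only; the keystream is unaffected. Decrypting the received ciphertext:
P[1]: T = 0b01011000, S = E(K, T) = 0b10000000; 0b10111101 ⊕ 0b10000000 = 0b00111101.
P[2]: T = 0b01011001, S = E(K, T) = 0b00000000; 0b11111111 ⊕ 0b00000000 = 0b11111111.
Blocks that differ from the original plaintext: P[2].

P[1] = 0b00111101, P[2] = 0b11111111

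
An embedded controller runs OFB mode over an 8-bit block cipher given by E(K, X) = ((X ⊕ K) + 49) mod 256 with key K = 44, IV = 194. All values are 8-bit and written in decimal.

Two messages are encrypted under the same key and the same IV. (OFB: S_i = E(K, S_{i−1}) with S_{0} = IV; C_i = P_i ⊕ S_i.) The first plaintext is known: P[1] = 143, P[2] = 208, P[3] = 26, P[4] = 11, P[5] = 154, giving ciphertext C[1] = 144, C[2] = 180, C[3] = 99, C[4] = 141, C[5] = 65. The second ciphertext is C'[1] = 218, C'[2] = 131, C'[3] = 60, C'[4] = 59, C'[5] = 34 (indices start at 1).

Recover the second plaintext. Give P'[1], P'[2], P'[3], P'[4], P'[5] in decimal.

In OFB with a reused IV, both messages share the same keystream S_i, so C_i ⊕ C'_i = P_i ⊕ P'_i and thus P'_i = P_i ⊕ C_i ⊕ C'_i.
P'[1]: 143 ⊕ 144 ⊕ 218 = 197.
P'[2]: 208 ⊕ 180 ⊕ 131 = 231.
P'[3]: 26 ⊕ 99 ⊕ 60 = 69.
P'[4]: 11 ⊕ 141 ⊕ 59 = 189.
P'[5]: 154 ⊕ 65 ⊕ 34 = 249.

P'[1] = 197, P'[2] = 231, P'[3] = 69, P'[4] = 189, P'[5] = 249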